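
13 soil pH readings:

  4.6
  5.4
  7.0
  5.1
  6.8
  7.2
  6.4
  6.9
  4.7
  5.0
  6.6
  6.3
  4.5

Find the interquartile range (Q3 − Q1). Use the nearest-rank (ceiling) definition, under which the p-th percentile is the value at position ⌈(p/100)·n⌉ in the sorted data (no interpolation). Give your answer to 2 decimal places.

1.80

Sorted: 4.5, 4.6, 4.7, 5.0, 5.1, 5.4, 6.3, 6.4, 6.6, 6.8, 6.9, 7.0, 7.2.
n = 13.
P25: rank ⌈25/100·13⌉ = 4 → 5.
P75: rank ⌈75/100·13⌉ = 10 → 6.8.
Difference: 6.8 − 5 = 1.8.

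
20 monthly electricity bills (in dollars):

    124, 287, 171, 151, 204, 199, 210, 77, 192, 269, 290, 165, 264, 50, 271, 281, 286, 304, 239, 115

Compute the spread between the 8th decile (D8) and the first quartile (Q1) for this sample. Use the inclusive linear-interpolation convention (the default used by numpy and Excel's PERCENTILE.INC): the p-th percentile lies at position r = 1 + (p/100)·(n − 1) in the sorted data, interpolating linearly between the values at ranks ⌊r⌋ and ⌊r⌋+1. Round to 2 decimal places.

120.50

Sorted: 50, 77, 115, 124, 151, 165, 171, 192, 199, 204, 210, 239, 264, 269, 271, 281, 286, 287, 290, 304.
n = 20.
P25: r = 5.75; ranks 5–6 are 151, 165; interpolating gives 161.5.
P80: r = 16.2; ranks 16–17 are 281, 286; interpolating gives 282.
Difference: 282 − 161.5 = 120.5.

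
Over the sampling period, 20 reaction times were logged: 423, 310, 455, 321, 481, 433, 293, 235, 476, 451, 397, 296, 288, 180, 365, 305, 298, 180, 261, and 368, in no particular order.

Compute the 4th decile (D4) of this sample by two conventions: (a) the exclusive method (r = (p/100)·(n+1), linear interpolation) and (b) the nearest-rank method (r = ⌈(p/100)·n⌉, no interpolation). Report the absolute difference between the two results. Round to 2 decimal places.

2.80

Sorted: 180, 180, 235, 261, 288, 293, 296, 298, 305, 310, 321, 365, 368, 397, 423, 433, 451, 455, 476, 481.
n = 20.
(a) r = 8.4; between ranks 8 (298) and 9 (305): 300.8.
(b) the nearest-rank method: rank 8 → 298.
|300.8 − 298| = 2.8.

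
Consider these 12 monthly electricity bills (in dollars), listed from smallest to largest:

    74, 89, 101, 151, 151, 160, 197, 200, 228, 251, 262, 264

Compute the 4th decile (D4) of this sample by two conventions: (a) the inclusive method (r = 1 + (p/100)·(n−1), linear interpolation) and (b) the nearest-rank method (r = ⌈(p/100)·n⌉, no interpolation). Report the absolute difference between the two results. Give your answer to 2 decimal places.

n = 12.
(a) r = 5.4; between ranks 5 (151) and 6 (160): 154.6.
(b) the nearest-rank method: rank 5 → 151.
|154.6 − 151| = 3.6.

3.60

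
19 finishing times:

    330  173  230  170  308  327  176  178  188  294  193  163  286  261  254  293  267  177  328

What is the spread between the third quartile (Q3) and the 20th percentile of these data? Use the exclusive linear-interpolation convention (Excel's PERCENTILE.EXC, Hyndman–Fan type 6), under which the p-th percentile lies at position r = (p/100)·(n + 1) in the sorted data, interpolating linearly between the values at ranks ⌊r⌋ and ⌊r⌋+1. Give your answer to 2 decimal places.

Sorted: 163, 170, 173, 176, 177, 178, 188, 193, 230, 254, 261, 267, 286, 293, 294, 308, 327, 328, 330.
n = 19.
P20: r = 4 (integer) → 176.
P75: r = 15 (integer) → 294.
Difference: 294 − 176 = 118.

118.00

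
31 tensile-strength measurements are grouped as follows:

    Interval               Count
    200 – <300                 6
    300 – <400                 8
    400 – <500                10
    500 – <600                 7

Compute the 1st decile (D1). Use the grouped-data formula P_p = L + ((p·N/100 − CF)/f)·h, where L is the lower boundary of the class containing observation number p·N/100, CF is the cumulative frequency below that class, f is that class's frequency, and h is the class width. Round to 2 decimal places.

251.67

N = 31; target position k = 10/100 · 31 = 3.1.
Cumulative frequencies: 6, 14, 24, 31.
Observation 3.1 falls in the class 200 – <300.
L = 200, CF = 0, f = 6, h = 100.
P10 = 200 + ((3.1 − 0)/6)·100 = 200 + 51.6667 = 251.667.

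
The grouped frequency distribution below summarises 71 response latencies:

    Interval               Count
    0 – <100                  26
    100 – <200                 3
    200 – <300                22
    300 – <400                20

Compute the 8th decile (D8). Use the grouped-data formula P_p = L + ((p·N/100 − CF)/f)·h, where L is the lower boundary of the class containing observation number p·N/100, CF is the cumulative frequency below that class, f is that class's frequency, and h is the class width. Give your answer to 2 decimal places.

329.00

N = 71; target position k = 80/100 · 71 = 56.8.
Cumulative frequencies: 26, 29, 51, 71.
Observation 56.8 falls in the class 300 – <400.
L = 300, CF = 51, f = 20, h = 100.
P80 = 300 + ((56.8 − 51)/20)·100 = 300 + 29 = 329.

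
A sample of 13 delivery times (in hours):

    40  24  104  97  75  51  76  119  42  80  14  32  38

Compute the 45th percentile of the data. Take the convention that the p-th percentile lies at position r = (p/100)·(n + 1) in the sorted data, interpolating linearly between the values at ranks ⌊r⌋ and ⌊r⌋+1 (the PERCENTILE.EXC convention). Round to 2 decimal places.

44.70

Sorted: 14, 24, 32, 38, 40, 42, 51, 75, 76, 80, 97, 104, 119.
n = 13.
r = (45/100)·(13 + 1) = 6.3.
Rank 6 is 42 and rank 7 is 51.
Interpolate: 42 + 0.3·(51 − 42) = 42 + 0.3·9 = 44.7.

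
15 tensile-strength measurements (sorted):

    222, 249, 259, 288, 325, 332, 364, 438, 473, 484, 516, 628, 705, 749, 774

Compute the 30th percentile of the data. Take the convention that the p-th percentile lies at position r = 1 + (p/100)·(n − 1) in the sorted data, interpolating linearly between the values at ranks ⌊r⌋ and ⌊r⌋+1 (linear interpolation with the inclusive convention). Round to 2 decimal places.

326.40

n = 15.
r = 1 + (30/100)·(15 − 1) = 1 + 4.2 = 5.2.
Rank 5 is 325 and rank 6 is 332.
Interpolate: 325 + 0.2·(332 − 325) = 325 + 0.2·7 = 326.4.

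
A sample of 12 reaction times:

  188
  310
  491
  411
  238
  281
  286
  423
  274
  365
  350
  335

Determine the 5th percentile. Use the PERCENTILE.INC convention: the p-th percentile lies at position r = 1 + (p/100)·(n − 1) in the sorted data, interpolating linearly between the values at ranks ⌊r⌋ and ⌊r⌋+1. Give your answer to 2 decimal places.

215.50

Sorted: 188, 238, 274, 281, 286, 310, 335, 350, 365, 411, 423, 491.
n = 12.
r = 1 + (5/100)·(12 − 1) = 1 + 0.55 = 1.55.
Rank 1 is 188 and rank 2 is 238.
Interpolate: 188 + 0.55·(238 − 188) = 188 + 0.55·50 = 215.5.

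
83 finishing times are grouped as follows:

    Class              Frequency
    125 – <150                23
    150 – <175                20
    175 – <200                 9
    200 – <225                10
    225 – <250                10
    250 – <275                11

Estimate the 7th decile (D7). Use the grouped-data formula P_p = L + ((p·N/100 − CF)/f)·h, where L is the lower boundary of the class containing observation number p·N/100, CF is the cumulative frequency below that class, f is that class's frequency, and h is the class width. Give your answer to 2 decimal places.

N = 83; target position k = 70/100 · 83 = 58.1.
Cumulative frequencies: 23, 43, 52, 62, 72, 83.
Observation 58.1 falls in the class 200 – <225.
L = 200, CF = 52, f = 10, h = 25.
P70 = 200 + ((58.1 − 52)/10)·25 = 200 + 15.25 = 215.25.

215.25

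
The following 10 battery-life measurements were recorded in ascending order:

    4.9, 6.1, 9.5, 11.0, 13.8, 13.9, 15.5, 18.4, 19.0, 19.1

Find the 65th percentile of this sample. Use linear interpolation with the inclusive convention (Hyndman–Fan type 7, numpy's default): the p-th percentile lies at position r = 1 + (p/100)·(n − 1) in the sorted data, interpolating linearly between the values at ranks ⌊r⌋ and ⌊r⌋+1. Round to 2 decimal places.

n = 10.
r = 1 + (65/100)·(10 − 1) = 1 + 5.85 = 6.85.
Rank 6 is 13.9 and rank 7 is 15.5.
Interpolate: 13.9 + 0.85·(15.5 − 13.9) = 13.9 + 0.85·1.6 = 15.26.

15.26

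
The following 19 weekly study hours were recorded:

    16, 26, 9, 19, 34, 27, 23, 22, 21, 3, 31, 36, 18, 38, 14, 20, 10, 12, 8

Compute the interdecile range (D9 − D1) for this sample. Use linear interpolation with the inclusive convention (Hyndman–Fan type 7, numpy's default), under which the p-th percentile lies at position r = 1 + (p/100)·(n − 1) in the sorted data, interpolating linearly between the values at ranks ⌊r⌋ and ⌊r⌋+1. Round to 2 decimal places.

Sorted: 3, 8, 9, 10, 12, 14, 16, 18, 19, 20, 21, 22, 23, 26, 27, 31, 34, 36, 38.
n = 19.
P10: r = 2.8; ranks 2–3 are 8, 9; interpolating gives 8.8.
P90: r = 17.2; ranks 17–18 are 34, 36; interpolating gives 34.4.
Difference: 34.4 − 8.8 = 25.6.

25.60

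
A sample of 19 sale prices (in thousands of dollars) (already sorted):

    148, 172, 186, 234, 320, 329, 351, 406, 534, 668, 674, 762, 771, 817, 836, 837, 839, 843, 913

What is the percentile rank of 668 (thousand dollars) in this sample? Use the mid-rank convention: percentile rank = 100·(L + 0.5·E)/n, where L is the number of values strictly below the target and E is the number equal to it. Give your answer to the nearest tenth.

Count below 668: L = 9; count equal: E = 1; n = 19.
Percentile rank = 100·(9 + 0.5·1)/19 = 100·9.5/19 = 50.

50.0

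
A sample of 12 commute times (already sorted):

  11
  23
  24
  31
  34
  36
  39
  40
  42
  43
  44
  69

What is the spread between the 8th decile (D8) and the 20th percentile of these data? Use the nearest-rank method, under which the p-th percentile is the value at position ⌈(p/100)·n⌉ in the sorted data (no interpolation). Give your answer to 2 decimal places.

19.00

n = 12.
P20: rank ⌈20/100·12⌉ = 3 → 24.
P80: rank ⌈80/100·12⌉ = 10 → 43.
Difference: 43 − 24 = 19.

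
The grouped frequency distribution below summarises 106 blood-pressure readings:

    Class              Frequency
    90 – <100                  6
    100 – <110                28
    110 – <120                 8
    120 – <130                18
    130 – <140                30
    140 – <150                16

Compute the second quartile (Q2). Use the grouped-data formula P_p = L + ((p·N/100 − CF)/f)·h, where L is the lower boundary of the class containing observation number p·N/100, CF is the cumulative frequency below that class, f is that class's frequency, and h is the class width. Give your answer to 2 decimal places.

126.11

N = 106; target position k = 50/100 · 106 = 53.
Cumulative frequencies: 6, 34, 42, 60, 90, 106.
Observation 53 falls in the class 120 – <130.
L = 120, CF = 42, f = 18, h = 10.
P50 = 120 + ((53 − 42)/18)·10 = 120 + 6.11111 = 126.111.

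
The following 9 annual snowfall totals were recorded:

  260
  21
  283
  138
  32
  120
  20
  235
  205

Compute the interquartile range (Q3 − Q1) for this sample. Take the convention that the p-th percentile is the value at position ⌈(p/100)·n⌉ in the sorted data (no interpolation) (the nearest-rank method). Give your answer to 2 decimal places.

203.00

Sorted: 20, 21, 32, 120, 138, 205, 235, 260, 283.
n = 9.
P25: rank ⌈25/100·9⌉ = 3 → 32.
P75: rank ⌈75/100·9⌉ = 7 → 235.
Difference: 235 − 32 = 203.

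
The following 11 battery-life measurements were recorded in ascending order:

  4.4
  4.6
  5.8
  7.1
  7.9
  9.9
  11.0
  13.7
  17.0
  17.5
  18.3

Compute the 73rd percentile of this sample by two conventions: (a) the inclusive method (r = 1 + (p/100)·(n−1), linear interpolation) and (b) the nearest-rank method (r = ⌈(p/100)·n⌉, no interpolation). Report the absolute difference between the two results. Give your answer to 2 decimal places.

n = 11.
(a) r = 8.3; between ranks 8 (13.7) and 9 (17.0): 14.69.
(b) the nearest-rank method: rank 9 → 17.
|14.69 − 17| = 2.31.

2.31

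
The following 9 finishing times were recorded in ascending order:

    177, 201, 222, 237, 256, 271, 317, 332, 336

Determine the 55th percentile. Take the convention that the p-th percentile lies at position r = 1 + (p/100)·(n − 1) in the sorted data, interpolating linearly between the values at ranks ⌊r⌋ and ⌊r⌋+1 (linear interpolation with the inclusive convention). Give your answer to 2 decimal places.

262.00

n = 9.
r = 1 + (55/100)·(9 − 1) = 1 + 4.4 = 5.4.
Rank 5 is 256 and rank 6 is 271.
Interpolate: 256 + 0.4·(271 − 256) = 256 + 0.4·15 = 262.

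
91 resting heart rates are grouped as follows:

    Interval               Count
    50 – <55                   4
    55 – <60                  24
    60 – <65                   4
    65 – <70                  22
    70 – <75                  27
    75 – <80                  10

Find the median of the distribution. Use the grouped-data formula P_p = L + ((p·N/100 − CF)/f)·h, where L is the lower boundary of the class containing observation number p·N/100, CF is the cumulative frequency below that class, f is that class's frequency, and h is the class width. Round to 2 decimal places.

N = 91; target position k = 50/100 · 91 = 45.5.
Cumulative frequencies: 4, 28, 32, 54, 81, 91.
Observation 45.5 falls in the class 65 – <70.
L = 65, CF = 32, f = 22, h = 5.
P50 = 65 + ((45.5 − 32)/22)·5 = 65 + 3.06818 = 68.0682.

68.07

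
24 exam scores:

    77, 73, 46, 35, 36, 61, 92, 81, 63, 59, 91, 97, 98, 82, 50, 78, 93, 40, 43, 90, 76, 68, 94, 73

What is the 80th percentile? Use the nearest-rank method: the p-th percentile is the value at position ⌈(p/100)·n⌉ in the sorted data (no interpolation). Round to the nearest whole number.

Sorted: 35, 36, 40, 43, 46, 50, 59, 61, 63, 68, 73, 73, 76, 77, 78, 81, 82, 90, 91, 92, 93, 94, 97, 98.
n = 24.
Position = ⌈80/100 · 24⌉ = ⌈19.2⌉ = 20.
The value at rank 20 is 92.

92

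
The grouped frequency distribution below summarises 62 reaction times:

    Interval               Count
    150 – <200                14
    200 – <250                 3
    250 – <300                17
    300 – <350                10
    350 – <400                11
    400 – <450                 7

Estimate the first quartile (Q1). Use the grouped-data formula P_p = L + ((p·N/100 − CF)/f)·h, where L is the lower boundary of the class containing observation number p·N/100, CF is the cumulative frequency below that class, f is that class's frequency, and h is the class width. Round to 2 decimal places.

225.00

N = 62; target position k = 25/100 · 62 = 15.5.
Cumulative frequencies: 14, 17, 34, 44, 55, 62.
Observation 15.5 falls in the class 200 – <250.
L = 200, CF = 14, f = 3, h = 50.
P25 = 200 + ((15.5 − 14)/3)·50 = 200 + 25 = 225.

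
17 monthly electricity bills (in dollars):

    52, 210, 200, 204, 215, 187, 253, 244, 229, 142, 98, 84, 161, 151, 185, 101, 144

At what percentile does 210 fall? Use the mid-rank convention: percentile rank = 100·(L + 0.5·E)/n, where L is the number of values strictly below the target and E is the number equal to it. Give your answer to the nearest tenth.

Sorted: 52, 84, 98, 101, 142, 144, 151, 161, 185, 187, 200, 204, 210, 215, 229, 244, 253.
Count below 210: L = 12; count equal: E = 1; n = 17.
Percentile rank = 100·(12 + 0.5·1)/17 = 100·12.5/17 = 73.53.

73.5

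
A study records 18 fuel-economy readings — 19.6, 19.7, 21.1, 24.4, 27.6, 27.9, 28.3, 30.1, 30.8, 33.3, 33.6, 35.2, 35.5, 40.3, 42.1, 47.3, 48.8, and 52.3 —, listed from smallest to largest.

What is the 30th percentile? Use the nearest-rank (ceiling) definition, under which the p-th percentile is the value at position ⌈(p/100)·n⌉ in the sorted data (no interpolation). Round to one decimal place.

27.9

n = 18.
Position = ⌈30/100 · 18⌉ = ⌈5.4⌉ = 6.
The value at rank 6 is 27.9.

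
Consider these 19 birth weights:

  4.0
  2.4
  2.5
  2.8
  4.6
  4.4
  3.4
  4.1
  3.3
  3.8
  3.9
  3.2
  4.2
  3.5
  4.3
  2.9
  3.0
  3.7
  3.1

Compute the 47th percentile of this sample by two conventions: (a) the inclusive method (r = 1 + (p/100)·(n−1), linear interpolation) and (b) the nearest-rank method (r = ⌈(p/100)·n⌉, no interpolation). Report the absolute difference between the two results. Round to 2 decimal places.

Sorted: 2.4, 2.5, 2.8, 2.9, 3.0, 3.1, 3.2, 3.3, 3.4, 3.5, 3.7, 3.8, 3.9, 4.0, 4.1, 4.2, 4.3, 4.4, 4.6.
n = 19.
(a) r = 9.46; between ranks 9 (3.4) and 10 (3.5): 3.446.
(b) the nearest-rank method: rank 9 → 3.4.
|3.446 − 3.4| = 0.046.

0.05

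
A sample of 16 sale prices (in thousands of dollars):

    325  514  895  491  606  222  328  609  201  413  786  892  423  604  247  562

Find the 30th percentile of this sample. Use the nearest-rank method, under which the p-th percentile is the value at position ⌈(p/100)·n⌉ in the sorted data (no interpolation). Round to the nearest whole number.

328

Sorted: 201, 222, 247, 325, 328, 413, 423, 491, 514, 562, 604, 606, 609, 786, 892, 895.
n = 16.
Position = ⌈30/100 · 16⌉ = ⌈4.8⌉ = 5.
The value at rank 5 is 328.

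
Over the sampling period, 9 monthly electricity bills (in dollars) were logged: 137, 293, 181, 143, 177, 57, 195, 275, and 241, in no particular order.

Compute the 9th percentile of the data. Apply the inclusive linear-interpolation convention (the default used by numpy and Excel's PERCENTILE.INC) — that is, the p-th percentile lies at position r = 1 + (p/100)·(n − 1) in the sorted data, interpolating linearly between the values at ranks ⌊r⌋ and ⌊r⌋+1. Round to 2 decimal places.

114.60

Sorted: 57, 137, 143, 177, 181, 195, 241, 275, 293.
n = 9.
r = 1 + (9/100)·(9 − 1) = 1 + 0.72 = 1.72.
Rank 1 is 57 and rank 2 is 137.
Interpolate: 57 + 0.72·(137 − 57) = 57 + 0.72·80 = 114.6.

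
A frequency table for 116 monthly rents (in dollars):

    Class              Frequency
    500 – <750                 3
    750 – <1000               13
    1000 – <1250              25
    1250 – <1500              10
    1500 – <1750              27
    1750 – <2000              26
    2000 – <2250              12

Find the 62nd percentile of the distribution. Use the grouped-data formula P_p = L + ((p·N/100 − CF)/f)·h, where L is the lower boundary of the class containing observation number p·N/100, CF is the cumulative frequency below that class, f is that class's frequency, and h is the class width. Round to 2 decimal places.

N = 116; target position k = 62/100 · 116 = 71.92.
Cumulative frequencies: 3, 16, 41, 51, 78, 104, 116.
Observation 71.92 falls in the class 1500 – <1750.
L = 1500, CF = 51, f = 27, h = 250.
P62 = 1500 + ((71.92 − 51)/27)·250 = 1500 + 193.704 = 1693.7.

1693.70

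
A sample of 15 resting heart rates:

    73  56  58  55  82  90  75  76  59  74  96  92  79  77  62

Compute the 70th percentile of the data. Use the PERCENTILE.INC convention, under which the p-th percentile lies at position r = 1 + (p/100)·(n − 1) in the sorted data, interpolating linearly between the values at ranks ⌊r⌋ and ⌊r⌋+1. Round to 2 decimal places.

Sorted: 55, 56, 58, 59, 62, 73, 74, 75, 76, 77, 79, 82, 90, 92, 96.
n = 15.
r = 1 + (70/100)·(15 − 1) = 1 + 9.8 = 10.8.
Rank 10 is 77 and rank 11 is 79.
Interpolate: 77 + 0.8·(79 − 77) = 77 + 0.8·2 = 78.6.

78.60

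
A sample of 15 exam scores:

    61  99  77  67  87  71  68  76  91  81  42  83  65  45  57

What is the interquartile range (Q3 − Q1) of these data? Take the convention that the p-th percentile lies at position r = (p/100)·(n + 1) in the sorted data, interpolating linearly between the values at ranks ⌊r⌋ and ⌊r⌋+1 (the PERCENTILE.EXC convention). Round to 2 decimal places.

22.00

Sorted: 42, 45, 57, 61, 65, 67, 68, 71, 76, 77, 81, 83, 87, 91, 99.
n = 15.
P25: r = 4 (integer) → 61.
P75: r = 12 (integer) → 83.
Difference: 83 − 61 = 22.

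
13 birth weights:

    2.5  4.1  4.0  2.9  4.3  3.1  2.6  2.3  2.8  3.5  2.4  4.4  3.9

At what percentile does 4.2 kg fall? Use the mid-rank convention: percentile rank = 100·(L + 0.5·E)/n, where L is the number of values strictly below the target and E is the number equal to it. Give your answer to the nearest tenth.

Sorted: 2.3, 2.4, 2.5, 2.6, 2.8, 2.9, 3.1, 3.5, 3.9, 4.0, 4.1, 4.3, 4.4.
Count below 4.2: L = 11; count equal: E = 0; n = 13.
Percentile rank = 100·(11 + 0.5·0)/13 = 100·11/13 = 84.62.

84.6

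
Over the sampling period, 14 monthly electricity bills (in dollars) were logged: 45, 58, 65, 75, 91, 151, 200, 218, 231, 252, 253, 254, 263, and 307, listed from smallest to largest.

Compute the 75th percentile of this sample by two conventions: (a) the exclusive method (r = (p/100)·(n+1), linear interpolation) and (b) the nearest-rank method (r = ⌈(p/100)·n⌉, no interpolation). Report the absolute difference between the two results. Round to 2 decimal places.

n = 14.
(a) r = 11.25; between ranks 11 (253) and 12 (254): 253.25.
(b) the nearest-rank method: rank 11 → 253.
|253.25 − 253| = 0.25.

0.25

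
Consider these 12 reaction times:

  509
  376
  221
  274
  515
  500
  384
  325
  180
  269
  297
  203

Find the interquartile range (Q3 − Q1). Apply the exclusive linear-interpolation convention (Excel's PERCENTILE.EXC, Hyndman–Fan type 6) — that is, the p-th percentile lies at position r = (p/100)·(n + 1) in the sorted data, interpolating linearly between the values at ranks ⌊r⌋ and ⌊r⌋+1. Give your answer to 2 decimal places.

Sorted: 180, 203, 221, 269, 274, 297, 325, 376, 384, 500, 509, 515.
n = 12.
P25: r = 3.25; ranks 3–4 are 221, 269; interpolating gives 233.
P75: r = 9.75; ranks 9–10 are 384, 500; interpolating gives 471.
Difference: 471 − 233 = 238.

238.00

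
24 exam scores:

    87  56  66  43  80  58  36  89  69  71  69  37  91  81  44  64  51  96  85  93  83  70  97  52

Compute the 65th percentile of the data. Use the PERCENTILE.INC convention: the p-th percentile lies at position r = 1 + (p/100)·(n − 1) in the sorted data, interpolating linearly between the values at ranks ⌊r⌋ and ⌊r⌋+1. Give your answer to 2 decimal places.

Sorted: 36, 37, 43, 44, 51, 52, 56, 58, 64, 66, 69, 69, 70, 71, 80, 81, 83, 85, 87, 89, 91, 93, 96, 97.
n = 24.
r = 1 + (65/100)·(24 − 1) = 1 + 14.95 = 15.95.
Rank 15 is 80 and rank 16 is 81.
Interpolate: 80 + 0.95·(81 − 80) = 80 + 0.95·1 = 80.95.

80.95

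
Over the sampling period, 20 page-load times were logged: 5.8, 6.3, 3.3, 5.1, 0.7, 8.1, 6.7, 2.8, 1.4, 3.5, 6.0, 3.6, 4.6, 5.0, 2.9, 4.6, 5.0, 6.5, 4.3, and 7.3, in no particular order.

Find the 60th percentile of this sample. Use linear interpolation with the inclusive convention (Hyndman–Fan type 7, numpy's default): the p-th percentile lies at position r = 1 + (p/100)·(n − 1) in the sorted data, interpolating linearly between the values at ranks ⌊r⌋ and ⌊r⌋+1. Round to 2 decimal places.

Sorted: 0.7, 1.4, 2.8, 2.9, 3.3, 3.5, 3.6, 4.3, 4.6, 4.6, 5.0, 5.0, 5.1, 5.8, 6.0, 6.3, 6.5, 6.7, 7.3, 8.1.
n = 20.
r = 1 + (60/100)·(20 − 1) = 1 + 11.4 = 12.4.
Rank 12 is 5.0 and rank 13 is 5.1.
Interpolate: 5.0 + 0.4·(5.1 − 5.0) = 5.0 + 0.4·0.1 = 5.04.

5.04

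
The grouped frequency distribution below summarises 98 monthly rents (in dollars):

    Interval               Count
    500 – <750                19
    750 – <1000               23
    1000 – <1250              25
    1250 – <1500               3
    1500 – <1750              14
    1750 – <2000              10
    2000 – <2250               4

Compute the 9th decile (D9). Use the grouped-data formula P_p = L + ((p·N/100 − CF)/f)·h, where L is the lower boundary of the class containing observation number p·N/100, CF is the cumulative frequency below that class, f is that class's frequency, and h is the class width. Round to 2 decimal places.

N = 98; target position k = 90/100 · 98 = 88.2.
Cumulative frequencies: 19, 42, 67, 70, 84, 94, 98.
Observation 88.2 falls in the class 1750 – <2000.
L = 1750, CF = 84, f = 10, h = 250.
P90 = 1750 + ((88.2 − 84)/10)·250 = 1750 + 105 = 1855.

1855.00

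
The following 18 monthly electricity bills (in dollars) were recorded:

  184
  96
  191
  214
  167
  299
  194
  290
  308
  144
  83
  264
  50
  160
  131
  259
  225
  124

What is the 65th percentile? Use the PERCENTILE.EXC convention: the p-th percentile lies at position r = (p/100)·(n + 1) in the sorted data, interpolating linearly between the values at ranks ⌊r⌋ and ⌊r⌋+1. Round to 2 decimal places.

217.85

Sorted: 50, 83, 96, 124, 131, 144, 160, 167, 184, 191, 194, 214, 225, 259, 264, 290, 299, 308.
n = 18.
r = (65/100)·(18 + 1) = 12.35.
Rank 12 is 214 and rank 13 is 225.
Interpolate: 214 + 0.35·(225 − 214) = 214 + 0.35·11 = 217.85.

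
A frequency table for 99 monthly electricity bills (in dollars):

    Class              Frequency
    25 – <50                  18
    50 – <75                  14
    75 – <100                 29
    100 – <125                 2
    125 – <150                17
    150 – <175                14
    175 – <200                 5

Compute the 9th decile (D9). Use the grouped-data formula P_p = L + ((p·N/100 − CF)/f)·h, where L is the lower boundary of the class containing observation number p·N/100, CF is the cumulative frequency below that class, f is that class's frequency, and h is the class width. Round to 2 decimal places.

166.25

N = 99; target position k = 90/100 · 99 = 89.1.
Cumulative frequencies: 18, 32, 61, 63, 80, 94, 99.
Observation 89.1 falls in the class 150 – <175.
L = 150, CF = 80, f = 14, h = 25.
P90 = 150 + ((89.1 − 80)/14)·25 = 150 + 16.25 = 166.25.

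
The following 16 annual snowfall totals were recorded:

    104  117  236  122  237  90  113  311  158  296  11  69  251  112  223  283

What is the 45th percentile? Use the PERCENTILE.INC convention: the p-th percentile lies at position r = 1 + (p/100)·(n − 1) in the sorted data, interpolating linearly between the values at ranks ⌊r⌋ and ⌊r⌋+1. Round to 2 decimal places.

Sorted: 11, 69, 90, 104, 112, 113, 117, 122, 158, 223, 236, 237, 251, 283, 296, 311.
n = 16.
r = 1 + (45/100)·(16 − 1) = 1 + 6.75 = 7.75.
Rank 7 is 117 and rank 8 is 122.
Interpolate: 117 + 0.75·(122 − 117) = 117 + 0.75·5 = 120.75.

120.75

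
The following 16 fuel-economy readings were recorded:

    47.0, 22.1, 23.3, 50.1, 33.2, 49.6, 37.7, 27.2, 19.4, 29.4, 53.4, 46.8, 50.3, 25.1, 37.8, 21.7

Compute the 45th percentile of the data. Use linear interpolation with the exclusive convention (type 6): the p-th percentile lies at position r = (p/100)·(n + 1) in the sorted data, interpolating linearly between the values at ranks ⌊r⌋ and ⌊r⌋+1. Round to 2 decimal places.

31.87

Sorted: 19.4, 21.7, 22.1, 23.3, 25.1, 27.2, 29.4, 33.2, 37.7, 37.8, 46.8, 47.0, 49.6, 50.1, 50.3, 53.4.
n = 16.
r = (45/100)·(16 + 1) = 7.65.
Rank 7 is 29.4 and rank 8 is 33.2.
Interpolate: 29.4 + 0.65·(33.2 − 29.4) = 29.4 + 0.65·3.8 = 31.87.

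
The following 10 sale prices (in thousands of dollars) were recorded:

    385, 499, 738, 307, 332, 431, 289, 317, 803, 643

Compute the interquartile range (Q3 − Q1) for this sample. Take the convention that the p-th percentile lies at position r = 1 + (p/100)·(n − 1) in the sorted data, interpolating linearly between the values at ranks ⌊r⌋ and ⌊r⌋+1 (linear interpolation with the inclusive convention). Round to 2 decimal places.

Sorted: 289, 307, 317, 332, 385, 431, 499, 643, 738, 803.
n = 10.
P25: r = 3.25; ranks 3–4 are 317, 332; interpolating gives 320.75.
P75: r = 7.75; ranks 7–8 are 499, 643; interpolating gives 607.
Difference: 607 − 320.75 = 286.25.

286.25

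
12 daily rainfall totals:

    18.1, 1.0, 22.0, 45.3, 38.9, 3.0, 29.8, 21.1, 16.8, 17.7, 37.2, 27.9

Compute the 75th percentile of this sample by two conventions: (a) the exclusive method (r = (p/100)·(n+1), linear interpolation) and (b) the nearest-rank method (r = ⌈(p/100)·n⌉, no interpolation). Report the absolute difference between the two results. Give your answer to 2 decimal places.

5.55

Sorted: 1.0, 3.0, 16.8, 17.7, 18.1, 21.1, 22.0, 27.9, 29.8, 37.2, 38.9, 45.3.
n = 12.
(a) r = 9.75; between ranks 9 (29.8) and 10 (37.2): 35.35.
(b) the nearest-rank method: rank 9 → 29.8.
|35.35 − 29.8| = 5.55.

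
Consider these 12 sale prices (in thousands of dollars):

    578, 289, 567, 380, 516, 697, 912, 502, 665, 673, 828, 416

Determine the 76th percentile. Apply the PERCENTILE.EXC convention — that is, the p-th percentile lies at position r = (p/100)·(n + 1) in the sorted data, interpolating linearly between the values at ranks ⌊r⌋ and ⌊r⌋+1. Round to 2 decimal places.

694.12

Sorted: 289, 380, 416, 502, 516, 567, 578, 665, 673, 697, 828, 912.
n = 12.
r = (76/100)·(12 + 1) = 9.88.
Rank 9 is 673 and rank 10 is 697.
Interpolate: 673 + 0.88·(697 − 673) = 673 + 0.88·24 = 694.12.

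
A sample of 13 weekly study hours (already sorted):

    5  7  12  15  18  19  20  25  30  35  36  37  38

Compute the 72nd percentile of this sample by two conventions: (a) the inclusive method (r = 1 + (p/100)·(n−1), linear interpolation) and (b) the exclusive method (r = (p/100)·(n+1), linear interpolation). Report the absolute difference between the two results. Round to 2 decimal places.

1.88

n = 13.
(a) r = 9.64; between ranks 9 (30) and 10 (35): 33.2.
(b) r = 10.08; between ranks 10 (35) and 11 (36): 35.08.
|33.2 − 35.08| = 1.88.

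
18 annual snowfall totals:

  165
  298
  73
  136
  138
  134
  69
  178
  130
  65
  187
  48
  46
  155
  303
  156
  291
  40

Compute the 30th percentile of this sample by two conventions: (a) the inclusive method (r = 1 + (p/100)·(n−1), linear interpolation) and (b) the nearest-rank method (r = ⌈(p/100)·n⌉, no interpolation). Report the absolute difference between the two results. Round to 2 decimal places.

Sorted: 40, 46, 48, 65, 69, 73, 130, 134, 136, 138, 155, 156, 165, 178, 187, 291, 298, 303.
n = 18.
(a) r = 6.1; between ranks 6 (73) and 7 (130): 78.7.
(b) the nearest-rank method: rank 6 → 73.
|78.7 − 73| = 5.7.

5.70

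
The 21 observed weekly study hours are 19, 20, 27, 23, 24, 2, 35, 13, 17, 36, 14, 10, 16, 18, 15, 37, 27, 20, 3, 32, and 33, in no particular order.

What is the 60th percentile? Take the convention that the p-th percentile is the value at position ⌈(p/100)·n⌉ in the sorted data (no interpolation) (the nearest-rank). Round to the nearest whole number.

23

Sorted: 2, 3, 10, 13, 14, 15, 16, 17, 18, 19, 20, 20, 23, 24, 27, 27, 32, 33, 35, 36, 37.
n = 21.
Position = ⌈60/100 · 21⌉ = ⌈12.6⌉ = 13.
The value at rank 13 is 23.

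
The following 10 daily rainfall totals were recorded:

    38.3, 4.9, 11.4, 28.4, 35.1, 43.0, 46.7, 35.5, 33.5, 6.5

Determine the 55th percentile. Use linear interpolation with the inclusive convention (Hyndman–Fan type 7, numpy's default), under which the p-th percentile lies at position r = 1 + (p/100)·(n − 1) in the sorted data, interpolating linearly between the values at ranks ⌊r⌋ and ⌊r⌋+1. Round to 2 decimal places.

Sorted: 4.9, 6.5, 11.4, 28.4, 33.5, 35.1, 35.5, 38.3, 43.0, 46.7.
n = 10.
r = 1 + (55/100)·(10 − 1) = 1 + 4.95 = 5.95.
Rank 5 is 33.5 and rank 6 is 35.1.
Interpolate: 33.5 + 0.95·(35.1 − 33.5) = 33.5 + 0.95·1.6 = 35.02.

35.02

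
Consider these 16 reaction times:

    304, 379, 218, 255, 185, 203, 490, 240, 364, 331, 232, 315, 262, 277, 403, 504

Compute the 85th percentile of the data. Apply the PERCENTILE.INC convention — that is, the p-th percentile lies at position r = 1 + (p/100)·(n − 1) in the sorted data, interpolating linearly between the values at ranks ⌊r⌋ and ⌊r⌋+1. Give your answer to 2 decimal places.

397.00

Sorted: 185, 203, 218, 232, 240, 255, 262, 277, 304, 315, 331, 364, 379, 403, 490, 504.
n = 16.
r = 1 + (85/100)·(16 − 1) = 1 + 12.75 = 13.75.
Rank 13 is 379 and rank 14 is 403.
Interpolate: 379 + 0.75·(403 − 379) = 379 + 0.75·24 = 397.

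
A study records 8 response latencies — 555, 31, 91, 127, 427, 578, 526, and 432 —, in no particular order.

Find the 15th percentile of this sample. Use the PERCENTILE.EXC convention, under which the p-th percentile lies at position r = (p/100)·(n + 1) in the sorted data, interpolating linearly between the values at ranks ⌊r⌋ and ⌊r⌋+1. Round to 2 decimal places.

Sorted: 31, 91, 127, 427, 432, 526, 555, 578.
n = 8.
r = (15/100)·(8 + 1) = 1.35.
Rank 1 is 31 and rank 2 is 91.
Interpolate: 31 + 0.35·(91 − 31) = 31 + 0.35·60 = 52.

52.00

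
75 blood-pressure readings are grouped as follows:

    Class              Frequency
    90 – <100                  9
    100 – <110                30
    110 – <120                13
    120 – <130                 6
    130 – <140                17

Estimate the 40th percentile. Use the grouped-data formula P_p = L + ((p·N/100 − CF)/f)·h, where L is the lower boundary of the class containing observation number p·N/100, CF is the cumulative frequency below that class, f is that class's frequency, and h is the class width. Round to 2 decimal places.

107.00

N = 75; target position k = 40/100 · 75 = 30.
Cumulative frequencies: 9, 39, 52, 58, 75.
Observation 30 falls in the class 100 – <110.
L = 100, CF = 9, f = 30, h = 10.
P40 = 100 + ((30 − 9)/30)·10 = 100 + 7 = 107.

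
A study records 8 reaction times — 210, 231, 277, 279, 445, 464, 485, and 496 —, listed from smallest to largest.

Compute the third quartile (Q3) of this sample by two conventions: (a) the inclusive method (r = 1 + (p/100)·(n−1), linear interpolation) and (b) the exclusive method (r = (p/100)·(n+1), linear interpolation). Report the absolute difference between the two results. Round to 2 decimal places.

n = 8.
(a) r = 6.25; between ranks 6 (464) and 7 (485): 469.25.
(b) r = 6.75; between ranks 6 (464) and 7 (485): 479.75.
|469.25 − 479.75| = 10.5.

10.50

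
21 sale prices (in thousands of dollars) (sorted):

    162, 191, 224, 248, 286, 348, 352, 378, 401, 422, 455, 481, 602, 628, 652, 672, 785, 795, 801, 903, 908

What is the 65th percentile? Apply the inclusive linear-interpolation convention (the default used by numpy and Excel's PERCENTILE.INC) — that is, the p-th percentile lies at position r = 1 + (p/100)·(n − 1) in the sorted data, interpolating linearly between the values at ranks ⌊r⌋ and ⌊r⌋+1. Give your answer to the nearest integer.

628

n = 21.
r = 1 + (65/100)·(21 − 1) = 1 + 13 = 14.
r is an integer, so P65 is the value at rank 14: 628.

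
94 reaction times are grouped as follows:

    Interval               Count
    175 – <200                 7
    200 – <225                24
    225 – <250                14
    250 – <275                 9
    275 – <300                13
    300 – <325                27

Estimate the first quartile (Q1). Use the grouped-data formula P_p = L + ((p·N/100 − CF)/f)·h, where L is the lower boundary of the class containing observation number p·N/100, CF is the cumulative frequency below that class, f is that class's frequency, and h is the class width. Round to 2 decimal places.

N = 94; target position k = 25/100 · 94 = 23.5.
Cumulative frequencies: 7, 31, 45, 54, 67, 94.
Observation 23.5 falls in the class 200 – <225.
L = 200, CF = 7, f = 24, h = 25.
P25 = 200 + ((23.5 − 7)/24)·25 = 200 + 17.1875 = 217.188.

217.19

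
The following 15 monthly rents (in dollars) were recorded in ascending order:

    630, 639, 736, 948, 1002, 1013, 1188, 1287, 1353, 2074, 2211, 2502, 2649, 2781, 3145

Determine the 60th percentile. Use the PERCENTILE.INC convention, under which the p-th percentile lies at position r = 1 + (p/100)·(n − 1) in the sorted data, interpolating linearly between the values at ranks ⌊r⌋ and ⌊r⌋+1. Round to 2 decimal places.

n = 15.
r = 1 + (60/100)·(15 − 1) = 1 + 8.4 = 9.4.
Rank 9 is 1353 and rank 10 is 2074.
Interpolate: 1353 + 0.4·(2074 − 1353) = 1353 + 0.4·721 = 1641.4.

1641.40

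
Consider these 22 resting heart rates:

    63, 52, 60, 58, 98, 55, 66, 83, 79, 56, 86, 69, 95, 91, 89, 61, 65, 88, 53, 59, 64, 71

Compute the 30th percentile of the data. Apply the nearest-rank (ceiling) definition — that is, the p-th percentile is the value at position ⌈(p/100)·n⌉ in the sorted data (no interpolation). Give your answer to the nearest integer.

60

Sorted: 52, 53, 55, 56, 58, 59, 60, 61, 63, 64, 65, 66, 69, 71, 79, 83, 86, 88, 89, 91, 95, 98.
n = 22.
Position = ⌈30/100 · 22⌉ = ⌈6.6⌉ = 7.
The value at rank 7 is 60.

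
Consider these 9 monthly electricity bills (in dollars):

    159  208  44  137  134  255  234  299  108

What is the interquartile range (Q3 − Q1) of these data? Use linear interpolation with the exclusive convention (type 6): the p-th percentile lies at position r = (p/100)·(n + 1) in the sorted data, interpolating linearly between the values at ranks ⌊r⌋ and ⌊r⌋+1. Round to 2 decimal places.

Sorted: 44, 108, 134, 137, 159, 208, 234, 255, 299.
n = 9.
P25: r = 2.5; ranks 2–3 are 108, 134; interpolating gives 121.
P75: r = 7.5; ranks 7–8 are 234, 255; interpolating gives 244.5.
Difference: 244.5 − 121 = 123.5.

123.50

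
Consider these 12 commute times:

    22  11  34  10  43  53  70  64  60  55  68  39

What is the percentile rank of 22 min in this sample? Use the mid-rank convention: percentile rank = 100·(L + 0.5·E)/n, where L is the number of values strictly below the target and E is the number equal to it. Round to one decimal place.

20.8

Sorted: 10, 11, 22, 34, 39, 43, 53, 55, 60, 64, 68, 70.
Count below 22: L = 2; count equal: E = 1; n = 12.
Percentile rank = 100·(2 + 0.5·1)/12 = 100·2.5/12 = 20.83.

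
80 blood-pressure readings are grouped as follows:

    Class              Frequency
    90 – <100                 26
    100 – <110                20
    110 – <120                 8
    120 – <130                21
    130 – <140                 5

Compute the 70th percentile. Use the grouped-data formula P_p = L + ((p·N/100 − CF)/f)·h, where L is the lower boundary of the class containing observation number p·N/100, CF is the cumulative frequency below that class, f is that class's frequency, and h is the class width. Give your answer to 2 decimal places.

N = 80; target position k = 70/100 · 80 = 56.
Cumulative frequencies: 26, 46, 54, 75, 80.
Observation 56 falls in the class 120 – <130.
L = 120, CF = 54, f = 21, h = 10.
P70 = 120 + ((56 − 54)/21)·10 = 120 + 0.952381 = 120.952.

120.95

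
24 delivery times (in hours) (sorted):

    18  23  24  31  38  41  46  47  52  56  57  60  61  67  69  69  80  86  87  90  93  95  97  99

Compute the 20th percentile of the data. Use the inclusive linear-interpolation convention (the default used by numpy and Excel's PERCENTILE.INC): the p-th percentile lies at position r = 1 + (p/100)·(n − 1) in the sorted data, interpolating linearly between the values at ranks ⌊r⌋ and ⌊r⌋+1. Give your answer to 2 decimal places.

n = 24.
r = 1 + (20/100)·(24 − 1) = 1 + 4.6 = 5.6.
Rank 5 is 38 and rank 6 is 41.
Interpolate: 38 + 0.6·(41 − 38) = 38 + 0.6·3 = 39.8.

39.80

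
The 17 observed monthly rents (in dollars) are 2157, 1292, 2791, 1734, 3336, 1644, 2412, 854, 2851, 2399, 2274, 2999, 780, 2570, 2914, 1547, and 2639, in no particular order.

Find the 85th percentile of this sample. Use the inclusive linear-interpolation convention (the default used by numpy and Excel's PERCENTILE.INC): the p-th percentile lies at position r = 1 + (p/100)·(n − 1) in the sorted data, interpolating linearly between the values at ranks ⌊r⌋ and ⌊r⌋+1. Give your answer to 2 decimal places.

Sorted: 780, 854, 1292, 1547, 1644, 1734, 2157, 2274, 2399, 2412, 2570, 2639, 2791, 2851, 2914, 2999, 3336.
n = 17.
r = 1 + (85/100)·(17 − 1) = 1 + 13.6 = 14.6.
Rank 14 is 2851 and rank 15 is 2914.
Interpolate: 2851 + 0.6·(2914 − 2851) = 2851 + 0.6·63 = 2888.8.

2888.80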